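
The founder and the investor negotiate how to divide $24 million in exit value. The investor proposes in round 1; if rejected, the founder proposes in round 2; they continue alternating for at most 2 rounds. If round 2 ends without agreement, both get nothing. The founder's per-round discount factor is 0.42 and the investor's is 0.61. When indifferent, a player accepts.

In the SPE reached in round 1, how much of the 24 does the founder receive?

10.08

Round 2 (the founder proposes): the investor will accept anything ≥ 0, so the founder offers 0 and keeps 24.
Round 1 (the investor proposes): the founder can get 24 next round, worth 0.42 × 24 = 10.08 now, so the investor offers 10.08, keeping 13.92.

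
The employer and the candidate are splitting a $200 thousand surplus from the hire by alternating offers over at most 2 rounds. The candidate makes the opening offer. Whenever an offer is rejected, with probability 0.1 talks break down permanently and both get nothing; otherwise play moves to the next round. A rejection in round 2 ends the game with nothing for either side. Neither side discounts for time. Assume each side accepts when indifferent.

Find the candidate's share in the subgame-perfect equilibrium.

20

Round 2 (the employer proposes): the candidate will accept anything ≥ 0, so the employer offers 0 and keeps 200.
Round 1 (the candidate proposes): rejecting gives the employer an expected 0.9 × 200 = 180. The candidate offers 180 and keeps 200 − 180 = 20.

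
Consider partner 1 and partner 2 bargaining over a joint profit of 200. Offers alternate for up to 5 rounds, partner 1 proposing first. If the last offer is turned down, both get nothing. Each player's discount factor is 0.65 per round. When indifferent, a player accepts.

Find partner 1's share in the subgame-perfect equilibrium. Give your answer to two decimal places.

Round 5 (partner 1 proposes): partner 2 will accept anything ≥ 0, so partner 1 offers 0 and keeps 200.
Round 4 (partner 2 proposes): partner 1 can get 200 next round, worth 0.65 × 200 = 130 now, so partner 2 offers 130, keeping 70.
Round 3 (partner 1 proposes): partner 2 can get 70 next round, worth 0.65 × 70 = 45.5 now; partner 1 offers that and keeps 154.5.
Round 2 (partner 2 proposes): partner 1 can get 154.5 next round, worth 0.65 × 154.5 = 100.425 now; partner 2 offers that and keeps 99.575.
Round 1 (partner 1 proposes): partner 2 can get 99.575 next round, worth 0.65 × 99.575 = 64.72375 now, so partner 1 offers 64.72375, keeping 135.27625.

135.28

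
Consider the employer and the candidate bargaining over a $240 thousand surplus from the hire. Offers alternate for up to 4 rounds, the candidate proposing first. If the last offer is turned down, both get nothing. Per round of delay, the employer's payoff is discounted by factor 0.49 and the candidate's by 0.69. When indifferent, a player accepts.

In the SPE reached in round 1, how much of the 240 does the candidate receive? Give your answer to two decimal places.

163.78

Round 4 (the employer proposes): the candidate will accept anything ≥ 0, so the employer offers 0 and keeps 240.
Round 3 (the candidate proposes): the employer can get 240 next round, worth 0.49 × 240 = 117.6 now, so the candidate offers 117.6, keeping 122.4.
Round 2 (the employer proposes): the candidate can get 122.4 next round, worth 0.69 × 122.4 = 84.456 now; the employer offers that and keeps 155.544.
Round 1 (the candidate proposes): the employer can get 155.544 next round, worth 0.49 × 155.544 = 76.21656 now, so the candidate offers 76.21656, keeping 163.78344.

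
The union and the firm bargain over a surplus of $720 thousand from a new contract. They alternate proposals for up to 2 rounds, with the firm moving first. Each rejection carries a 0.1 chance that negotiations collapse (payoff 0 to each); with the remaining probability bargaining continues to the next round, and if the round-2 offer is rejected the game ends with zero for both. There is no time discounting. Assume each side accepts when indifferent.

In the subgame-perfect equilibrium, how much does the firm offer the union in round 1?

648

By backward induction:
Round 2 (the union proposes): the firm will accept anything ≥ 0, so the union offers 0 and keeps 720.
Round 1 (the firm proposes): rejecting gives the union an expected 0.9 × 720 = 648. The firm offers 648 and keeps 720 − 648 = 72.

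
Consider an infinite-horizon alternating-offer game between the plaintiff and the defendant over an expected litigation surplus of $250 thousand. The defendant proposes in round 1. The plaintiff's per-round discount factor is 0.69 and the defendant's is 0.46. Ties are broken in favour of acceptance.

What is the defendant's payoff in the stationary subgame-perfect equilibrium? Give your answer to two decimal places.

In a stationary SPE each proposer offers the other exactly their discounted continuation value.
If the defendant keeps x when proposing and the plaintiff keeps y when proposing, then x = 250 − 0.69y and y = 250 − 0.46x.
Solving: x = 250(1 − 0.69) / (1 − 0.46·0.69) = 77.5 / 0.6826 ≈ 113.5365.
The plaintiff gets 250 − 113.5365 ≈ 136.4635.

113.54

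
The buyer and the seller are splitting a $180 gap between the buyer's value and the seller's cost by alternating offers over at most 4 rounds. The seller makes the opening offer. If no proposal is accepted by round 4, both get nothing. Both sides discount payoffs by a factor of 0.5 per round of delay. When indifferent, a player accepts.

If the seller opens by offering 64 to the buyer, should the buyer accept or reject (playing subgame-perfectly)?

Reject

Round 4 (the buyer proposes): rejection yields 0 for the seller; the buyer offers 0 and keeps 180.
Round 3 (the seller proposes): the buyer can get 180 next round, worth 0.5 × 180 = 90 now, so the seller offers 90, keeping 90.
Round 2 (the buyer proposes): the seller can get 90 next round, worth 0.5 × 90 = 45 now. The buyer offers 45 and keeps 180 − 45 = 135.
So by rejecting in round 1, the buyer gets 135 next round, worth 0.5 × 135 = 67.5 now.
Offer 64 < 67.5, so the buyer rejects.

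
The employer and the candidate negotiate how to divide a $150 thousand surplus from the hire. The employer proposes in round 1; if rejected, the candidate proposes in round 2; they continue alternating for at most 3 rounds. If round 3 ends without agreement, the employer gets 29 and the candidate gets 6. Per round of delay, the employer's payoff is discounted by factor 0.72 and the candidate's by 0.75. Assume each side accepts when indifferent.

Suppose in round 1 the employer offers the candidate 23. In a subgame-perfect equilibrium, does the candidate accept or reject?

Reject

Round 3 (the employer proposes): the candidate gets 6 if talks fail, so the employer offers 6 and keeps 144.
Round 2 (the candidate proposes): the employer can get 144 next round, worth 0.72 × 144 = 103.68 now, so the candidate offers 103.68, keeping 46.32.
So by rejecting in round 1, the candidate gets 46.32 next round, worth 0.75 × 46.32 = 34.74 now.
Offer 23 < 34.74, so the candidate rejects.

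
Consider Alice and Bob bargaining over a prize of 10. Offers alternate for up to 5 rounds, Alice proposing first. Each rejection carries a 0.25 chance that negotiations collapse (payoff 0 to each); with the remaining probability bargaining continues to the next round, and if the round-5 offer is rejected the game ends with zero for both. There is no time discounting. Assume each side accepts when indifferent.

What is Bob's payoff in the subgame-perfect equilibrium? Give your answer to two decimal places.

Round 5 (Alice proposes): Bob will accept anything ≥ 0, so Alice offers 0 and keeps 10.
Round 4 (Bob proposes): rejecting gives Alice an expected 0.75 × 10 = 7.5; Bob offers that and keeps 2.5.
Round 3 (Alice proposes): rejecting gives Bob an expected 0.75 × 2.5 = 1.875, so Alice offers 1.875, keeping 8.125.
Round 2 (Bob proposes): rejecting gives Alice an expected 0.75 × 8.125 = 6.09375, so Bob offers 6.09375, keeping 3.90625.
Round 1 (Alice proposes): rejecting gives Bob an expected 0.75 × 3.90625 = 2.9296875, so Alice offers 2.9296875, keeping 7.0703125.

2.93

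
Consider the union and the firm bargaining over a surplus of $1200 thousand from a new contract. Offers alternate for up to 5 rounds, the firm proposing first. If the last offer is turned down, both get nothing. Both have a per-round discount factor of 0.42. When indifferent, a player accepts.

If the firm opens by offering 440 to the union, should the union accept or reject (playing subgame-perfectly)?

Accept

Work out the union's continuation value if the offer is rejected.
Round 5 (the firm proposes): rejection yields 0 for the union; the firm offers 0 and keeps 1200.
Round 4 (the union proposes): the firm can get 1200 next round, worth 0.42 × 1200 = 504 now; the union offers that and keeps 696.
Round 3 (the firm proposes): the union can get 696 next round, worth 0.42 × 696 = 292.32 now; the firm offers that and keeps 907.68.
Round 2 (the union proposes): the firm can get 907.68 next round, worth 0.42 × 907.68 = 381.2256 now, so the union offers 381.2256, keeping 818.7744.
So by rejecting in round 1, the union gets 818.7744 next round, worth 0.42 × 818.7744 = 343.885248 now.
Offer 440 ≥ 343.885248, so the union accepts.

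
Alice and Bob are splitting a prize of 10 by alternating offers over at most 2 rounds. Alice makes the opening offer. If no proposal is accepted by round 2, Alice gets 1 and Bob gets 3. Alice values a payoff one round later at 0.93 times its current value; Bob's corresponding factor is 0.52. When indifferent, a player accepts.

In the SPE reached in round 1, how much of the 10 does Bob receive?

Round 2 (Bob proposes): Alice gets 1 if talks fail, so Bob offers 1 and keeps 9.
Round 1 (Alice proposes): Bob can get 9 next round, worth 0.52 × 9 = 4.68 now. Alice offers 4.68 and keeps 10 − 4.68 = 5.32.

4.68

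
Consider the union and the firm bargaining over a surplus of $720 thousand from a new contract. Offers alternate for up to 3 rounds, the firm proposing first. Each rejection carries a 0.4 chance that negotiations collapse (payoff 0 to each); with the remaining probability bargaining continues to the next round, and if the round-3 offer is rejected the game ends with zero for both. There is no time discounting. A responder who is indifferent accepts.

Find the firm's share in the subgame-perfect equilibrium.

547.2

Round 3 (the firm proposes): the union will accept anything ≥ 0, so the firm offers 0 and keeps 720.
Round 2 (the union proposes): rejecting gives the firm an expected 0.6 × 720 = 432; the union offers that and keeps 288.
Round 1 (the firm proposes): rejecting gives the union an expected 0.6 × 288 = 172.8, so the firm offers 172.8, keeping 547.2.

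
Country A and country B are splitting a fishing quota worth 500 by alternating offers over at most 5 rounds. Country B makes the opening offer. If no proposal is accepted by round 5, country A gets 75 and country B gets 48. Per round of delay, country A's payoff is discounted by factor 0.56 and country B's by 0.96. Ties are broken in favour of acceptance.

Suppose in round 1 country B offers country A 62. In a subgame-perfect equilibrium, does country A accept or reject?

Accept

Round 5 (country B proposes): country A gets 75 if talks fail, so country B offers 75 and keeps 425.
Round 4 (country A proposes): country B can get 425 next round, worth 0.96 × 425 = 408 now. Country A offers 408 and keeps 500 − 408 = 92.
Round 3 (country B proposes): country A can get 92 next round, worth 0.56 × 92 = 51.52 now; country B offers that and keeps 448.48.
Round 2 (country A proposes): country B can get 448.48 next round, worth 0.96 × 448.48 = 430.5408 now, so country A offers 430.5408, keeping 69.4592.
So by rejecting in round 1, country A gets 69.4592 next round, worth 0.56 × 69.4592 = 38.897152 now.
Offer 62 ≥ 38.897152, so country A accepts.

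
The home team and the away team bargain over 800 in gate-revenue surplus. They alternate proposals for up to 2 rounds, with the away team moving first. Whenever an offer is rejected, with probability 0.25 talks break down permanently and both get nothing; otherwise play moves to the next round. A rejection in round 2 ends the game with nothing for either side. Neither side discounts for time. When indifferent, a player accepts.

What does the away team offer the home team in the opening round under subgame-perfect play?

600

Round 2 (the home team proposes): the away team will accept anything ≥ 0, so the home team offers 0 and keeps 800.
Round 1 (the away team proposes): rejecting gives the home team an expected 0.75 × 800 = 600; the away team offers that and keeps 200.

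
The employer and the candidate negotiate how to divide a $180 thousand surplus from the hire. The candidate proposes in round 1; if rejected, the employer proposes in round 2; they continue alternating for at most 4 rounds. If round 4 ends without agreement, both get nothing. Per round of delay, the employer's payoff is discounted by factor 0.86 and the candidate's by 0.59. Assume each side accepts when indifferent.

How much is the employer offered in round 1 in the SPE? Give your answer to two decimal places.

142.01

Work backward from the last round.
Round 4 (the employer proposes): the candidate will accept anything ≥ 0, so the employer offers 0 and keeps 180.
Round 3 (the candidate proposes): the employer can get 180 next round, worth 0.86 × 180 = 154.8 now, so the candidate offers 154.8, keeping 25.2.
Round 2 (the employer proposes): the candidate can get 25.2 next round, worth 0.59 × 25.2 = 14.868 now. The employer offers 14.868 and keeps 180 − 14.868 = 165.132.
Round 1 (the candidate proposes): the employer can get 165.132 next round, worth 0.86 × 165.132 = 142.01352 now. The candidate offers 142.01352 and keeps 180 − 142.01352 = 37.98648.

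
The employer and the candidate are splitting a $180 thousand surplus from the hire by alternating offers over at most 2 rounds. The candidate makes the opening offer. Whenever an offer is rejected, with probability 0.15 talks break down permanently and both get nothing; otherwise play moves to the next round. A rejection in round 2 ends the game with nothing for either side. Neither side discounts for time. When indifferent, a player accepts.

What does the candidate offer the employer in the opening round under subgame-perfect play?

By backward induction:
Round 2 (the employer proposes): the candidate will accept anything ≥ 0, so the employer offers 0 and keeps 180.
Round 1 (the candidate proposes): rejecting gives the employer an expected 0.85 × 180 = 153. The candidate offers 153 and keeps 180 − 153 = 27.

153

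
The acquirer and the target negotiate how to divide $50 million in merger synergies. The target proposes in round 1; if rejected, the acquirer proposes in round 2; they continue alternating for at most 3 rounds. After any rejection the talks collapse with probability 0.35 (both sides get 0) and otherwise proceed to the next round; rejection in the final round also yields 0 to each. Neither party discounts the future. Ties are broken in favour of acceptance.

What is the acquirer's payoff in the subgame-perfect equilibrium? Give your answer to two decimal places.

Round 3 (the target proposes): rejection yields 0 for the acquirer; the target offers 0 and keeps 50.
Round 2 (the acquirer proposes): rejecting gives the target an expected 0.65 × 50 = 32.5; the acquirer offers that and keeps 17.5.
Round 1 (the target proposes): rejecting gives the acquirer an expected 0.65 × 17.5 = 11.375. The target offers 11.375 and keeps 50 − 11.375 = 38.625.

11.38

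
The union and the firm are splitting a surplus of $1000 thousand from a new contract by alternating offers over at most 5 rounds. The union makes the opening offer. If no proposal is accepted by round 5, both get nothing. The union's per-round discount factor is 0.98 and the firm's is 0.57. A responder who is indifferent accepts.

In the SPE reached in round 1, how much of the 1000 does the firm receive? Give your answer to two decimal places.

17.77

Round 5 (the union proposes): rejection yields 0 for the firm; the union offers 0 and keeps 1000.
Round 4 (the firm proposes): the union can get 1000 next round, worth 0.98 × 1000 = 980 now; the firm offers that and keeps 20.
Round 3 (the union proposes): the firm can get 20 next round, worth 0.57 × 20 = 11.4 now, so the union offers 11.4, keeping 988.6.
Round 2 (the firm proposes): the union can get 988.6 next round, worth 0.98 × 988.6 = 968.828 now, so the firm offers 968.828, keeping 31.172.
Round 1 (the union proposes): the firm can get 31.172 next round, worth 0.57 × 31.172 = 17.76804 now, so the union offers 17.76804, keeping 982.23196.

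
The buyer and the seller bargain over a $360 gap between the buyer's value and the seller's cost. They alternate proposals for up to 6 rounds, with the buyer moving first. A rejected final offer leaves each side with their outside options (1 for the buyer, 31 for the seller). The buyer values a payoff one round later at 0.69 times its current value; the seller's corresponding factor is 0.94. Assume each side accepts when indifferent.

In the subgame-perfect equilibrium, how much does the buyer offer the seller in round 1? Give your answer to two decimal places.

314.91

Round 6 (the seller proposes): the buyer gets 1 if talks fail, so the seller offers 1 and keeps 359.
Round 5 (the buyer proposes): the seller can get 359 next round, worth 0.94 × 359 = 337.46 now; the buyer offers that and keeps 22.54.
Round 4 (the seller proposes): the buyer can get 22.54 next round, worth 0.69 × 22.54 = 15.5526 now, so the seller offers 15.5526, keeping 344.4474.
Round 3 (the buyer proposes): the seller can get 344.4474 next round, worth 0.94 × 344.4474 = 323.780556 now. The buyer offers 323.780556 and keeps 360 − 323.780556 = 36.219444.
Round 2 (the seller proposes): the buyer can get 36.219444 next round, worth 0.69 × 36.219444 = 24.99141636 now; the seller offers that and keeps 335.00858364.
Round 1 (the buyer proposes): the seller can get 335.00858364 next round, worth 0.94 × 335.00858364 = 314.9080686216 now, so the buyer offers 314.9080686216, keeping 45.0919313784.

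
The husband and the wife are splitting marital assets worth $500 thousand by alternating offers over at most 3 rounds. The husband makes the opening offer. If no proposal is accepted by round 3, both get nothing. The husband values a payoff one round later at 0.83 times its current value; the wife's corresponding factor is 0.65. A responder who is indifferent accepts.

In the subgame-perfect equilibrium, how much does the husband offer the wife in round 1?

55.25

Round 3 (the husband proposes): rejection yields 0 for the wife; the husband offers 0 and keeps 500.
Round 2 (the wife proposes): the husband can get 500 next round, worth 0.83 × 500 = 415 now, so the wife offers 415, keeping 85.
Round 1 (the husband proposes): the wife can get 85 next round, worth 0.65 × 85 = 55.25 now. The husband offers 55.25 and keeps 500 − 55.25 = 444.75.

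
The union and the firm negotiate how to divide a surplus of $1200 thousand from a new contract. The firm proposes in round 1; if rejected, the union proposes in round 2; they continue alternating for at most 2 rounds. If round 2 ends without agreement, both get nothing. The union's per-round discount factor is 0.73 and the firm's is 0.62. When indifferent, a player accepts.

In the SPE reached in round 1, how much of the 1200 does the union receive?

876

Round 2 (the union proposes): the firm will accept anything ≥ 0, so the union offers 0 and keeps 1200.
Round 1 (the firm proposes): the union can get 1200 next round, worth 0.73 × 1200 = 876 now. The firm offers 876 and keeps 1200 − 876 = 324.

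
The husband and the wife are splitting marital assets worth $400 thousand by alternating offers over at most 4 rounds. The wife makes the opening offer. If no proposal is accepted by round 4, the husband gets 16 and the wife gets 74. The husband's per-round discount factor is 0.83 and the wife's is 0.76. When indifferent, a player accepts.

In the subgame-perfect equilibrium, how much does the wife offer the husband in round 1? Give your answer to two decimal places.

250.36

Round 4 (the husband proposes): the wife gets 74 if talks fail, so the husband offers 74 and keeps 326.
Round 3 (the wife proposes): the husband can get 326 next round, worth 0.83 × 326 = 270.58 now; the wife offers that and keeps 129.42.
Round 2 (the husband proposes): the wife can get 129.42 next round, worth 0.76 × 129.42 = 98.3592 now; the husband offers that and keeps 301.6408.
Round 1 (the wife proposes): the husband can get 301.6408 next round, worth 0.83 × 301.6408 = 250.361864 now; the wife offers that and keeps 149.638136.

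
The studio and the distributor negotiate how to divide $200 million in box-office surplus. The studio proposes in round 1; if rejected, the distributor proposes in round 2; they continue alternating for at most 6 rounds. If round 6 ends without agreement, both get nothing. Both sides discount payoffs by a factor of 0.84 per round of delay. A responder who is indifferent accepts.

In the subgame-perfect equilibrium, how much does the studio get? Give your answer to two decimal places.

Round 6 (the distributor proposes): rejection yields 0 for the studio; the distributor offers 0 and keeps 200.
Round 5 (the studio proposes): the distributor can get 200 next round, worth 0.84 × 200 = 168 now; the studio offers that and keeps 32.
Round 4 (the distributor proposes): the studio can get 32 next round, worth 0.84 × 32 = 26.88 now. The distributor offers 26.88 and keeps 200 − 26.88 = 173.12.
Round 3 (the studio proposes): the distributor can get 173.12 next round, worth 0.84 × 173.12 = 145.4208 now; the studio offers that and keeps 54.5792.
Round 2 (the distributor proposes): the studio can get 54.5792 next round, worth 0.84 × 54.5792 = 45.846528 now; the distributor offers that and keeps 154.153472.
Round 1 (the studio proposes): the distributor can get 154.153472 next round, worth 0.84 × 154.153472 = 129.48891648 now, so the studio offers 129.48891648, keeping 70.51108352.

70.51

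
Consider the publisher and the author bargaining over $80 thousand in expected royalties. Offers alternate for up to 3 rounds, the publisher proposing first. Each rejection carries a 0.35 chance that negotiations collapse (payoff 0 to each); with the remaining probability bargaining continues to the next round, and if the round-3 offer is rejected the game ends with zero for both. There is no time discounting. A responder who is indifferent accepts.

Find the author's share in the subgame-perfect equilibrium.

18.2

By backward induction:
Round 3 (the publisher proposes): rejection yields 0 for the author; the publisher offers 0 and keeps 80.
Round 2 (the author proposes): rejecting gives the publisher an expected 0.65 × 80 = 52, so the author offers 52, keeping 28.
Round 1 (the publisher proposes): rejecting gives the author an expected 0.65 × 28 = 18.2, so the publisher offers 18.2, keeping 61.8.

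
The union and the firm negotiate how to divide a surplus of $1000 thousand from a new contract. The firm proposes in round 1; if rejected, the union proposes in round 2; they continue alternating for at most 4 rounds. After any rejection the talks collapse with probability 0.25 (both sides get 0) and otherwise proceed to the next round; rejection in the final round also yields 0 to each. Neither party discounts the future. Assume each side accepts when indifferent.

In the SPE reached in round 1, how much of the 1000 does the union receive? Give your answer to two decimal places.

609.38

By backward induction:
Round 4 (the union proposes): the firm will accept anything ≥ 0, so the union offers 0 and keeps 1000.
Round 3 (the firm proposes): rejecting gives the union an expected 0.75 × 1000 = 750. The firm offers 750 and keeps 1000 − 750 = 250.
Round 2 (the union proposes): rejecting gives the firm an expected 0.75 × 250 = 187.5, so the union offers 187.5, keeping 812.5.
Round 1 (the firm proposes): rejecting gives the union an expected 0.75 × 812.5 = 609.375. The firm offers 609.375 and keeps 1000 − 609.375 = 390.625.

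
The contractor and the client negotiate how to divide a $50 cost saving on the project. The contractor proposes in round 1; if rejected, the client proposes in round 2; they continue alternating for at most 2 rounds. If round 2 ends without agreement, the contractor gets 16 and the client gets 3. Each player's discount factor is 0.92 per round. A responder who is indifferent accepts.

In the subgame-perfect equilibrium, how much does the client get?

Round 2 (the client proposes): the contractor gets 16 if talks fail, so the client offers 16 and keeps 34.
Round 1 (the contractor proposes): the client can get 34 next round, worth 0.92 × 34 = 31.28 now; the contractor offers that and keeps 18.72.

31.28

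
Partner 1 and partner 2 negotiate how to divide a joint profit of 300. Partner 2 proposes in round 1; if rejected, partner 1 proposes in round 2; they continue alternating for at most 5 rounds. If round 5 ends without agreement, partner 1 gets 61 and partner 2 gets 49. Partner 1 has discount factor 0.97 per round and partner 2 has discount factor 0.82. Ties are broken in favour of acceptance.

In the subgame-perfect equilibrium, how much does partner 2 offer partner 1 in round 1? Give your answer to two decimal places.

132.64

Work backward from the last round.
Round 5 (partner 2 proposes): partner 1 gets 61 if talks fail, so partner 2 offers 61 and keeps 239.
Round 4 (partner 1 proposes): partner 2 can get 239 next round, worth 0.82 × 239 = 195.98 now; partner 1 offers that and keeps 104.02.
Round 3 (partner 2 proposes): partner 1 can get 104.02 next round, worth 0.97 × 104.02 = 100.8994 now, so partner 2 offers 100.8994, keeping 199.1006.
Round 2 (partner 1 proposes): partner 2 can get 199.1006 next round, worth 0.82 × 199.1006 = 163.262492 now; partner 1 offers that and keeps 136.737508.
Round 1 (partner 2 proposes): partner 1 can get 136.737508 next round, worth 0.97 × 136.737508 = 132.63538276 now, so partner 2 offers 132.63538276, keeping 167.36461724.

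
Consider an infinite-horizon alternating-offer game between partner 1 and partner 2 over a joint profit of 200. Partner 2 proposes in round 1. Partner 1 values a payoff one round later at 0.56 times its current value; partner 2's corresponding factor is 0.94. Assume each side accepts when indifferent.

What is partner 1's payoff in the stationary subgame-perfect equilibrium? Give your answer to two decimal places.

14.19

In a stationary SPE each proposer offers the other exactly their discounted continuation value.
If partner 2 keeps x when proposing and partner 1 keeps y when proposing, then x = 200 − 0.56y and y = 200 − 0.94x.
Solving: x = 200(1 − 0.56) / (1 − 0.94·0.56) = 88 / 0.4736 ≈ 185.8108.
Partner 1 gets 200 − 185.8108 ≈ 14.1892.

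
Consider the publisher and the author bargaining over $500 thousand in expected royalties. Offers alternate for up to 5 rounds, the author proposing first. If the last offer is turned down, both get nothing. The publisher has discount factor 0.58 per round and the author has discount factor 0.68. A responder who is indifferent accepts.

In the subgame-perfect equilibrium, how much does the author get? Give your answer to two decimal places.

370.60

Round 5 (the author proposes): rejection yields 0 for the publisher; the author offers 0 and keeps 500.
Round 4 (the publisher proposes): the author can get 500 next round, worth 0.68 × 500 = 340 now. The publisher offers 340 and keeps 500 − 340 = 160.
Round 3 (the author proposes): the publisher can get 160 next round, worth 0.58 × 160 = 92.8 now; the author offers that and keeps 407.2.
Round 2 (the publisher proposes): the author can get 407.2 next round, worth 0.68 × 407.2 = 276.896 now, so the publisher offers 276.896, keeping 223.104.
Round 1 (the author proposes): the publisher can get 223.104 next round, worth 0.58 × 223.104 = 129.40032 now. The author offers 129.40032 and keeps 500 − 129.40032 = 370.59968.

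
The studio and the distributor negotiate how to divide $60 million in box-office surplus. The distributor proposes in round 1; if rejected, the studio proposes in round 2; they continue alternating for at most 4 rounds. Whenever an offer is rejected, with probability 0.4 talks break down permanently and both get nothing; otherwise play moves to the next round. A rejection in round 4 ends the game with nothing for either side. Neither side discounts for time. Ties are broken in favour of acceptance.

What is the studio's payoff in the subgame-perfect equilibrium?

27.36

Round 4 (the studio proposes): rejection yields 0 for the distributor; the studio offers 0 and keeps 60.
Round 3 (the distributor proposes): rejecting gives the studio an expected 0.6 × 60 = 36, so the distributor offers 36, keeping 24.
Round 2 (the studio proposes): rejecting gives the distributor an expected 0.6 × 24 = 14.4, so the studio offers 14.4, keeping 45.6.
Round 1 (the distributor proposes): rejecting gives the studio an expected 0.6 × 45.6 = 27.36, so the distributor offers 27.36, keeping 32.64.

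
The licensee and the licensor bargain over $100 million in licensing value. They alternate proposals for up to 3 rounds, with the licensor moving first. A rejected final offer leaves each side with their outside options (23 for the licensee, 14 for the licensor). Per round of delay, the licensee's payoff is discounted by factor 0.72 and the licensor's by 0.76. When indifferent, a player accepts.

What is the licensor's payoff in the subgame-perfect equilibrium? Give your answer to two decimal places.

Solve by backward induction from round 3.
Round 3 (the licensor proposes): the licensee gets 23 if talks fail, so the licensor offers 23 and keeps 77.
Round 2 (the licensee proposes): the licensor can get 77 next round, worth 0.76 × 77 = 58.52 now, so the licensee offers 58.52, keeping 41.48.
Round 1 (the licensor proposes): the licensee can get 41.48 next round, worth 0.72 × 41.48 = 29.8656 now; the licensor offers that and keeps 70.1344.

70.13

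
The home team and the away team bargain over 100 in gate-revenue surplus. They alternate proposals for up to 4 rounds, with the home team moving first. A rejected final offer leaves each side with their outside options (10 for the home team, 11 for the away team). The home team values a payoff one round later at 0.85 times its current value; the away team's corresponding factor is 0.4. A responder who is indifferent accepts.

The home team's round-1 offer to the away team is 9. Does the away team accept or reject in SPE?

Work out the away team's continuation value if the offer is rejected.
Round 4 (the away team proposes): the home team gets 10 if talks fail, so the away team offers 10 and keeps 90.
Round 3 (the home team proposes): the away team can get 90 next round, worth 0.4 × 90 = 36 now; the home team offers that and keeps 64.
Round 2 (the away team proposes): the home team can get 64 next round, worth 0.85 × 64 = 54.4 now, so the away team offers 54.4, keeping 45.6.
So by rejecting in round 1, the away team gets 45.6 next round, worth 0.4 × 45.6 = 18.24 now.
Offer 9 < 18.24, so the away team rejects.

Reject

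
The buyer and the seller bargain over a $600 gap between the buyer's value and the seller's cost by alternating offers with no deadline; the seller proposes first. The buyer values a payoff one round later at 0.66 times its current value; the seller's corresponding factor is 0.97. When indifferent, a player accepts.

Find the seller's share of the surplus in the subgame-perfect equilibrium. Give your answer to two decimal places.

In a stationary SPE each proposer offers the other exactly their discounted continuation value.
If the seller keeps x when proposing and the buyer keeps y when proposing, then x = 600 − 0.66y and y = 600 − 0.97x.
Solving: x = 600(1 − 0.66) / (1 − 0.97·0.66) = 204 / 0.3598 ≈ 566.9817.
The buyer gets 600 − 566.9817 ≈ 33.0183.

566.98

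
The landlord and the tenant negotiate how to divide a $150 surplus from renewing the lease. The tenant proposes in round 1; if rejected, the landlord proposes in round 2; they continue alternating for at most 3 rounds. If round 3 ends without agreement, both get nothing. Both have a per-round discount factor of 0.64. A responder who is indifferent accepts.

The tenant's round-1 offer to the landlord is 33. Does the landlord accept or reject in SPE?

Reject

Round 3 (the tenant proposes): the landlord will accept anything ≥ 0, so the tenant offers 0 and keeps 150.
Round 2 (the landlord proposes): the tenant can get 150 next round, worth 0.64 × 150 = 96 now, so the landlord offers 96, keeping 54.
So by rejecting in round 1, the landlord gets 54 next round, worth 0.64 × 54 = 34.56 now.
Offer 33 < 34.56, so the landlord rejects.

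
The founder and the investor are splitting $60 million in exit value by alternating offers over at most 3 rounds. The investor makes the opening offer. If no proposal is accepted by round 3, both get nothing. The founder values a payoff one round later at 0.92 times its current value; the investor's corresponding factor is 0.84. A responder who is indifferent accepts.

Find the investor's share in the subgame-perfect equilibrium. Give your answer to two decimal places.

Solve by backward induction from round 3.
Round 3 (the investor proposes): rejection yields 0 for the founder; the investor offers 0 and keeps 60.
Round 2 (the founder proposes): the investor can get 60 next round, worth 0.84 × 60 = 50.4 now, so the founder offers 50.4, keeping 9.6.
Round 1 (the investor proposes): the founder can get 9.6 next round, worth 0.92 × 9.6 = 8.832 now; the investor offers that and keeps 51.168.

51.17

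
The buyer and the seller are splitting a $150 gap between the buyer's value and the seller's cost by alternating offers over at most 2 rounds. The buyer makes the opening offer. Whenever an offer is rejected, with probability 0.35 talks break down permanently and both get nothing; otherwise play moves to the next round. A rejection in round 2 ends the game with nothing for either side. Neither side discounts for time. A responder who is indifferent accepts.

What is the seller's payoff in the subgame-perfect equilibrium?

97.5

Round 2 (the seller proposes): rejection yields 0 for the buyer; the seller offers 0 and keeps 150.
Round 1 (the buyer proposes): rejecting gives the seller an expected 0.65 × 150 = 97.5, so the buyer offers 97.5, keeping 52.5.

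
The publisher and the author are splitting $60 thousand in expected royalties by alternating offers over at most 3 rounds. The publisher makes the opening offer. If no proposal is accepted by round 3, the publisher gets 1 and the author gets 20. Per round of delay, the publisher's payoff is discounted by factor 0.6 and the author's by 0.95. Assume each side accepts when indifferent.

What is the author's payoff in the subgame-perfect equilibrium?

Round 3 (the publisher proposes): the author gets 20 if talks fail, so the publisher offers 20 and keeps 40.
Round 2 (the author proposes): the publisher can get 40 next round, worth 0.6 × 40 = 24 now, so the author offers 24, keeping 36.
Round 1 (the publisher proposes): the author can get 36 next round, worth 0.95 × 36 = 34.2 now, so the publisher offers 34.2, keeping 25.8.

34.2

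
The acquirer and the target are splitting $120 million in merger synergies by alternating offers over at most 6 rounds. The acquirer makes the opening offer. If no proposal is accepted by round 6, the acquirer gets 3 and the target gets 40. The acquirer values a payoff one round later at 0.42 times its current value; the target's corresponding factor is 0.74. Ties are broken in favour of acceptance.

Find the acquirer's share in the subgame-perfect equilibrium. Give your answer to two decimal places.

Round 6 (the target proposes): the acquirer gets 3 if talks fail, so the target offers 3 and keeps 117.
Round 5 (the acquirer proposes): the target can get 117 next round, worth 0.74 × 117 = 86.58 now; the acquirer offers that and keeps 33.42.
Round 4 (the target proposes): the acquirer can get 33.42 next round, worth 0.42 × 33.42 = 14.0364 now; the target offers that and keeps 105.9636.
Round 3 (the acquirer proposes): the target can get 105.9636 next round, worth 0.74 × 105.9636 = 78.413064 now, so the acquirer offers 78.413064, keeping 41.586936.
Round 2 (the target proposes): the acquirer can get 41.586936 next round, worth 0.42 × 41.586936 = 17.46651312 now; the target offers that and keeps 102.53348688.
Round 1 (the acquirer proposes): the target can get 102.53348688 next round, worth 0.74 × 102.53348688 = 75.8747802912 now; the acquirer offers that and keeps 44.1252197088.

44.13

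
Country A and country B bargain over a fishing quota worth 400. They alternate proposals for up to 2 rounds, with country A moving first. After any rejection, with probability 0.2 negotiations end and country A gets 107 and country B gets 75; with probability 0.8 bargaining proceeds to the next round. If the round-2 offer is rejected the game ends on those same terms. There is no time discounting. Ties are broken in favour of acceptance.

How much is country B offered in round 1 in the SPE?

By backward induction:
Round 2 (country B proposes): country A gets 107 if talks fail, so country B offers 107 and keeps 293.
Round 1 (country A proposes): rejecting gives country B an expected 0.8 × 293 + 0.2 × 75 = 249.4; country A offers that and keeps 150.6.

249.4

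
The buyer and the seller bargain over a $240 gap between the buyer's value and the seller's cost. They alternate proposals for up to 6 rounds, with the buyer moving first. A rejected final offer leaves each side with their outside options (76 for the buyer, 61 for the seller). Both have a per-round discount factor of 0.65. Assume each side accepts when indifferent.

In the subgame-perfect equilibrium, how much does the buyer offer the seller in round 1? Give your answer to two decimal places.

96.70

Round 6 (the seller proposes): the buyer gets 76 if talks fail, so the seller offers 76 and keeps 164.
Round 5 (the buyer proposes): the seller can get 164 next round, worth 0.65 × 164 = 106.6 now, so the buyer offers 106.6, keeping 133.4.
Round 4 (the seller proposes): the buyer can get 133.4 next round, worth 0.65 × 133.4 = 86.71 now; the seller offers that and keeps 153.29.
Round 3 (the buyer proposes): the seller can get 153.29 next round, worth 0.65 × 153.29 = 99.6385 now, so the buyer offers 99.6385, keeping 140.3615.
Round 2 (the seller proposes): the buyer can get 140.3615 next round, worth 0.65 × 140.3615 = 91.234975 now, so the seller offers 91.234975, keeping 148.765025.
Round 1 (the buyer proposes): the seller can get 148.765025 next round, worth 0.65 × 148.765025 = 96.69726625 now; the buyer offers that and keeps 143.30273375.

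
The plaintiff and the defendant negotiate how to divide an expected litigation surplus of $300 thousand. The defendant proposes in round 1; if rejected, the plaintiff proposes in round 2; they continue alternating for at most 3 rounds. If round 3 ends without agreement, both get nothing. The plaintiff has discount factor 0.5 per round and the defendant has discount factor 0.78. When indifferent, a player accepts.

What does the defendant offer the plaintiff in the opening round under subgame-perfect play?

Solve by backward induction from round 3.
Round 3 (the defendant proposes): the plaintiff will accept anything ≥ 0, so the defendant offers 0 and keeps 300.
Round 2 (the plaintiff proposes): the defendant can get 300 next round, worth 0.78 × 300 = 234 now; the plaintiff offers that and keeps 66.
Round 1 (the defendant proposes): the plaintiff can get 66 next round, worth 0.5 × 66 = 33 now; the defendant offers that and keeps 267.

33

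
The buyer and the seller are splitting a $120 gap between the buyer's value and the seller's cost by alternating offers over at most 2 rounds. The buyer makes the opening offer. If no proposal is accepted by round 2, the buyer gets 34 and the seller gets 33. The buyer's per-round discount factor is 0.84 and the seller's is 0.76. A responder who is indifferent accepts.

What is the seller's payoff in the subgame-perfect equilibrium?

Round 2 (the seller proposes): the buyer gets 34 if talks fail, so the seller offers 34 and keeps 86.
Round 1 (the buyer proposes): the seller can get 86 next round, worth 0.76 × 86 = 65.36 now; the buyer offers that and keeps 54.64.

65.36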